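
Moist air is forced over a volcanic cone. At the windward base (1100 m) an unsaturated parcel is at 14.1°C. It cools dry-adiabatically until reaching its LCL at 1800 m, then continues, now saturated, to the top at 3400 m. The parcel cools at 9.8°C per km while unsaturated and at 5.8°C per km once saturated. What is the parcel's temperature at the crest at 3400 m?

Dry to 1800 m: -9.8 × 0.7 km = -6.86°C, so T = 7.24°C.
Saturated to 3400 m: -5.8 × 1.6 km = -9.28°C, so T = -2.04°C.

-2.04°C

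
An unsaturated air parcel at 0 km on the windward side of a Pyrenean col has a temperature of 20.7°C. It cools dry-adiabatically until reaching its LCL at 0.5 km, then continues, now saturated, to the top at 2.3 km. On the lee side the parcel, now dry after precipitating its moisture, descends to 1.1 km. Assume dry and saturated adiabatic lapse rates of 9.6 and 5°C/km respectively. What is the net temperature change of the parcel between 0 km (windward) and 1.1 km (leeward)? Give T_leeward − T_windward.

0 → 500 m (dry, 9.6°C/km): ΔT = -9.6 × 0.5 = -4.8°C → T = 15.9°C
500 → 2300 m (saturated, 5°C/km): ΔT = -5 × 1.8 = -9°C → T = 6.9°C
2300 → 1100 m (dry descent, 9.6°C/km): ΔT = +9.6 × 1.2 = +11.52°C → T = 18.42°C
Net change vs windward start: 18.42 − 20.7 = -2.28°C

-2.28°C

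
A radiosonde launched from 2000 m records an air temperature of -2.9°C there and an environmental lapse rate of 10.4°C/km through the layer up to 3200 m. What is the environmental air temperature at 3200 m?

-15.38°C

2000–3200 m, environmental: Δz = 1.2 km ⇒ ΔT = -12.48°C; T = -15.38°C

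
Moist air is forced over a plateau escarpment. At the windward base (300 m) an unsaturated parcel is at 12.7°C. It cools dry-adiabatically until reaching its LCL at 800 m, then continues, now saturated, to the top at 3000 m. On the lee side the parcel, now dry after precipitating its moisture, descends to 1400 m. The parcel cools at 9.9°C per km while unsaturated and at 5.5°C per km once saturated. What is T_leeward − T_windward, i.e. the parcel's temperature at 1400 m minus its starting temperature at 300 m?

From 300 m to 800 m (dry): cools by 9.9 × 0.5 = 4.95°C, giving 7.75°C.
From 800 m to 3000 m (saturated): cools by 5.5 × 2.2 = 12.1°C, giving -4.35°C.
From 3000 m to 1400 m (dry descent): warms by 9.9 × 1.6 = 15.84°C, giving 11.49°C.
Net change vs windward start: 11.49 − 12.7 = -1.21°C

-1.21°C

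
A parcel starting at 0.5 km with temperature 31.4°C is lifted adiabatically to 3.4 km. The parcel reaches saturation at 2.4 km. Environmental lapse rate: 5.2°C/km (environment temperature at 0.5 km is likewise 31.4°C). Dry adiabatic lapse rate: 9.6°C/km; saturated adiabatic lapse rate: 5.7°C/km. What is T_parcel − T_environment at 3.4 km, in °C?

Parcel:
  From 500 m to 2400 m (dry): cools by 9.6 × 1.9 = 18.24°C, giving 13.16°C.
  From 2400 m to 3400 m (saturated): cools by 5.7 × 1 = 5.7°C, giving 7.46°C.
Environment:
  From 500 m to 3400 m (environment): cools by 5.2 × 2.9 = 15.08°C, giving 16.32°C.
T_parcel − T_env = 7.46 − 16.32 = -8.86°C

-8.86°C (parcel cooler than environment)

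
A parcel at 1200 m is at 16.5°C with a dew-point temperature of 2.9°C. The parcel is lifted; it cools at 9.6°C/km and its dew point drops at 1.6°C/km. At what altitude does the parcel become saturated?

T and T_d converge at 9.6 − 1.6 = 8°C per km
Height above start = (16.5 − 2.9) / 8 = 1.7 km
LCL altitude = 1200 m + 1700 m = 2900 m

2900 m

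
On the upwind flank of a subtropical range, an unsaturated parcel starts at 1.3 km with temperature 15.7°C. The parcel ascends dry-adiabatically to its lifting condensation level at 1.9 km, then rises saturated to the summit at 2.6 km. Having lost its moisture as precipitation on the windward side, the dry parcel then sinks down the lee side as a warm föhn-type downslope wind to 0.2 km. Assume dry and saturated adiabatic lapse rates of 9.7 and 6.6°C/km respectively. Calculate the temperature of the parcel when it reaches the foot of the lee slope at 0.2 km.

1300–1900 m, dry: Δz = 0.6 km ⇒ ΔT = -5.82°C; T = 9.88°C
1900–2600 m, saturated: Δz = 0.7 km ⇒ ΔT = -4.62°C; T = 5.26°C
2600–200 m, dry descent: Δz = 2.4 km ⇒ ΔT = +23.28°C; T = 28.54°C

28.54°C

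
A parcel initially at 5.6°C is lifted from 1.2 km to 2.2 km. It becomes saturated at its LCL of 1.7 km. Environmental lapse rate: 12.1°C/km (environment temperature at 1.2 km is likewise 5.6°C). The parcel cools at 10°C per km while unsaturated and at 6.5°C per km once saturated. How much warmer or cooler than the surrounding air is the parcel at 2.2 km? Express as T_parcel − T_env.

Parcel:
  1200–1700 m, dry: Δz = 0.5 km ⇒ ΔT = -5°C; T = 0.6°C
  1700–2200 m, saturated: Δz = 0.5 km ⇒ ΔT = -3.25°C; T = -2.65°C
Environment:
  1200–2200 m, environment: Δz = 1 km ⇒ ΔT = -12.1°C; T = -6.5°C
T_parcel − T_env = -2.65 − (-6.5) = +3.85°C

+3.85°C (parcel warmer than environment)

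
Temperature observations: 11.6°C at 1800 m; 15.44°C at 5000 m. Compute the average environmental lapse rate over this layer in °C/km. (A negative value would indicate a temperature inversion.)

-1.2°C/km

Γ = −ΔT/Δz = (11.6 − 15.44) / (5000 − 1800) m
  = -3.84°C / 3.2 km = -1.2°C/km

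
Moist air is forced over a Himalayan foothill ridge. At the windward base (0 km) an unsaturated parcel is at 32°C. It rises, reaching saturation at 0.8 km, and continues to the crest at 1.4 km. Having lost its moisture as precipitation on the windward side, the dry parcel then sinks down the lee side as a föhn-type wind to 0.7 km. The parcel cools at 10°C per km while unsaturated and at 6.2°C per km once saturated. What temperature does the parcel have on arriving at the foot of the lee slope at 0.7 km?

27.28°C

0 → 800 m (dry, 10°C/km): ΔT = -10 × 0.8 = -8°C → T = 24°C
800 → 1400 m (saturated, 6.2°C/km): ΔT = -6.2 × 0.6 = -3.72°C → T = 20.28°C
1400 → 700 m (dry descent, 10°C/km): ΔT = +10 × 0.7 = +7°C → T = 27.28°C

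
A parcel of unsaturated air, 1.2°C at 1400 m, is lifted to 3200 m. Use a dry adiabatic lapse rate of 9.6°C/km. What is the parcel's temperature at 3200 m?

Dry adiabatic to 3200 m: -9.6 × 1.8 km = -17.28°C, so T = -16.08°C.

-16.08°C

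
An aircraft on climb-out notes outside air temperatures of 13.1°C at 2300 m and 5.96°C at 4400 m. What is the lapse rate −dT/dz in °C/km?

3.4°C/km

Γ = −ΔT/Δz = (13.1 − 5.96) / (4400 − 2300) m
  = 7.14°C / 2.1 km = 3.4°C/km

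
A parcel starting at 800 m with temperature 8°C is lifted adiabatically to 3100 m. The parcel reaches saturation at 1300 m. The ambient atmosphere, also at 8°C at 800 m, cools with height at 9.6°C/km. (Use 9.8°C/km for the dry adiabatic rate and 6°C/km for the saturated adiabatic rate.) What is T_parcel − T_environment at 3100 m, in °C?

Parcel:
  800–1300 m, dry: Δz = 0.5 km ⇒ ΔT = -4.9°C; T = 3.1°C
  1300–3100 m, saturated: Δz = 1.8 km ⇒ ΔT = -10.8°C; T = -7.7°C
Environment:
  800–3100 m, environment: Δz = 2.3 km ⇒ ΔT = -22.08°C; T = -14.08°C
T_parcel − T_env = -7.7 − (-14.08) = +6.38°C

+6.38°C (parcel warmer than environment)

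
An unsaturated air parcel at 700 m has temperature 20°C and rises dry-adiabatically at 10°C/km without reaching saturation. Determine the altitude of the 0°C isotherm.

Height above start = (20 − 0) / 10 = 2 km
Altitude = 700 m + 2000 m = 2700 m

2700 m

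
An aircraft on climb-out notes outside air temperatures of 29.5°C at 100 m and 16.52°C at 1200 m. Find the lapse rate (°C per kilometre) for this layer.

Γ = −ΔT/Δz = (29.5 − 16.52) / (1200 − 100) m
  = 12.98°C / 1.1 km = 11.8°C/km

11.8°C/km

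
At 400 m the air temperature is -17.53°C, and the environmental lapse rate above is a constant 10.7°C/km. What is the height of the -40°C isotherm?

Height above start = (-17.53 − (-40)) / 10.7 = 2.1 km
Altitude = 400 m + 2100 m = 2500 m

2500 m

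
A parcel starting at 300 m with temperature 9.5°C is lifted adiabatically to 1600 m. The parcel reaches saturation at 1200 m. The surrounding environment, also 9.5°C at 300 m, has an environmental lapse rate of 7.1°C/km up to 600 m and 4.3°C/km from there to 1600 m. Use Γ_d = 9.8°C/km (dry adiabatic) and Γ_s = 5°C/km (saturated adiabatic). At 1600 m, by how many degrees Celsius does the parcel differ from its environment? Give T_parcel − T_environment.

Parcel:
  300 → 1200 m (dry, 9.8°C/km): ΔT = -9.8 × 0.9 = -8.82°C → T = 0.68°C
  1200 → 1600 m (saturated, 5°C/km): ΔT = -5 × 0.4 = -2°C → T = -1.32°C
Environment:
  300 → 600 m (environment, lower layer, 7.1°C/km): ΔT = -7.1 × 0.3 = -2.13°C → T = 7.37°C
  600 → 1600 m (environment, upper layer, 4.3°C/km): ΔT = -4.3 × 1 = -4.3°C → T = 3.07°C
T_parcel − T_env = -1.32 − 3.07 = -4.39°C

-4.39°C (parcel cooler than environment)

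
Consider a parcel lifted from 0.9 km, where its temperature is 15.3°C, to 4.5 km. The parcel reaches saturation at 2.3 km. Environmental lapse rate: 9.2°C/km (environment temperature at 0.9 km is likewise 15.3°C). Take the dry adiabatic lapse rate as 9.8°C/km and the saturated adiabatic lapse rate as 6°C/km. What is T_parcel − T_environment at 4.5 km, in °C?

Parcel:
  From 900 m to 2300 m (dry): cools by 9.8 × 1.4 = 13.72°C, giving 1.58°C.
  From 2300 m to 4500 m (saturated): cools by 6 × 2.2 = 13.2°C, giving -11.62°C.
Environment:
  From 900 m to 4500 m (environment): cools by 9.2 × 3.6 = 33.12°C, giving -17.82°C.
T_parcel − T_env = -11.62 − (-17.82) = +6.2°C

+6.2°C (parcel warmer than environment)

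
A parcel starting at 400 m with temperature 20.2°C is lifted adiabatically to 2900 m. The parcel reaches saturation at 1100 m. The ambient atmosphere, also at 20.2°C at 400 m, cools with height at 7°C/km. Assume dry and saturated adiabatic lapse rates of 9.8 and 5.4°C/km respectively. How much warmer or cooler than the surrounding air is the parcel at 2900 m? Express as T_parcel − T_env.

+0.92°C (parcel warmer than environment)

Parcel:
  Dry to 1100 m: -9.8 × 0.7 km = -6.86°C, so T = 13.34°C.
  Saturated to 2900 m: -5.4 × 1.8 km = -9.72°C, so T = 3.62°C.
Environment:
  Environment to 2900 m: -7 × 2.5 km = -17.5°C, so T = 2.7°C.
T_parcel − T_env = 3.62 − 2.7 = +0.92°C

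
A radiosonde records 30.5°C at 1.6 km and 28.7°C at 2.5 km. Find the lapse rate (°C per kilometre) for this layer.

2°C/km

Γ = −ΔT/Δz = (30.5 − 28.7) / (2500 − 1600) m
  = 1.8°C / 0.9 km = 2°C/km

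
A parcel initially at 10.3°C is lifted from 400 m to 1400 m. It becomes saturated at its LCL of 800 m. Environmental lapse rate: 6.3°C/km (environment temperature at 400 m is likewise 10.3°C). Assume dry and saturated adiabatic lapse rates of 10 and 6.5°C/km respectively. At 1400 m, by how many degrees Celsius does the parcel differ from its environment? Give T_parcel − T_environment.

Parcel:
  400–800 m, dry: Δz = 0.4 km ⇒ ΔT = -4°C; T = 6.3°C
  800–1400 m, saturated: Δz = 0.6 km ⇒ ΔT = -3.9°C; T = 2.4°C
Environment:
  400–1400 m, environment: Δz = 1 km ⇒ ΔT = -6.3°C; T = 4°C
T_parcel − T_env = 2.4 − 4 = -1.6°C

-1.6°C (parcel cooler than environment)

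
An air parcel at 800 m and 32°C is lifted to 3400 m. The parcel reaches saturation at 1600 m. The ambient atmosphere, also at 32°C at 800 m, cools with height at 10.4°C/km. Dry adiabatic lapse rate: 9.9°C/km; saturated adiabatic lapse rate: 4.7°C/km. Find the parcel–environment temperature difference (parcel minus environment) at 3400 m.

+10.66°C (parcel warmer than environment)

Parcel:
  800–1600 m, dry: Δz = 0.8 km ⇒ ΔT = -7.92°C; T = 24.08°C
  1600–3400 m, saturated: Δz = 1.8 km ⇒ ΔT = -8.46°C; T = 15.62°C
Environment:
  800–3400 m, environment: Δz = 2.6 km ⇒ ΔT = -27.04°C; T = 4.96°C
T_parcel − T_env = 15.62 − 4.96 = +10.66°C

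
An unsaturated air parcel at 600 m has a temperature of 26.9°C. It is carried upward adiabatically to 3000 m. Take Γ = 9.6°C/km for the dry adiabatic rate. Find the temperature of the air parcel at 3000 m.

3.86°C

Dry adiabatic to 3000 m: -9.6 × 2.4 km = -23.04°C, so T = 3.86°C.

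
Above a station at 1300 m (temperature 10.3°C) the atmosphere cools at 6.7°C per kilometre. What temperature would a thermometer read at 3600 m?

Environmental to 3600 m: -6.7 × 2.3 km = -15.41°C, so T = -5.11°C.

-5.11°C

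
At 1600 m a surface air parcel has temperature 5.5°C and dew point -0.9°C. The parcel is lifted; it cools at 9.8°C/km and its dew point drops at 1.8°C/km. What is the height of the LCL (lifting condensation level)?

T and T_d converge at 9.8 − 1.8 = 8°C per km
Height above start = (5.5 − (-0.9)) / 8 = 0.8 km
LCL altitude = 1600 m + 800 m = 2400 m

2400 m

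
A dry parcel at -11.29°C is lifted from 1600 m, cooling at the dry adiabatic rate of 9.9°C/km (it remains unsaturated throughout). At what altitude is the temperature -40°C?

4500 m

Height above start = (-11.29 − (-40)) / 9.9 = 2.9 km
Altitude = 1600 m + 2900 m = 4500 m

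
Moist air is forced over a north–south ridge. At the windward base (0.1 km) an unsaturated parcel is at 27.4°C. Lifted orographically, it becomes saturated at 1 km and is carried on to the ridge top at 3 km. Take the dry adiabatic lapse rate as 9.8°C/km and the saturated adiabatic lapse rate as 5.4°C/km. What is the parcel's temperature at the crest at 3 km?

7.78°C

100–1000 m, dry: Δz = 0.9 km ⇒ ΔT = -8.82°C; T = 18.58°C
1000–3000 m, saturated: Δz = 2 km ⇒ ΔT = -10.8°C; T = 7.78°C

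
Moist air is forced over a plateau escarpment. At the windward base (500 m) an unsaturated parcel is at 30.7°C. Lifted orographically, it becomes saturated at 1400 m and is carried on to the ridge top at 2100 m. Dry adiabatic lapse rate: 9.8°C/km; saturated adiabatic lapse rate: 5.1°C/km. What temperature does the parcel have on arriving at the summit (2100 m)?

18.31°C

Dry to 1400 m: -9.8 × 0.9 km = -8.82°C, so T = 21.88°C.
Saturated to 2100 m: -5.1 × 0.7 km = -3.57°C, so T = 18.31°C.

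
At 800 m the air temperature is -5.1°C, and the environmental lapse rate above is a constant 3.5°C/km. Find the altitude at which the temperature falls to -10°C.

2200 m

Height above start = (-5.1 − (-10)) / 3.5 = 1.4 km
Altitude = 800 m + 1400 m = 2200 m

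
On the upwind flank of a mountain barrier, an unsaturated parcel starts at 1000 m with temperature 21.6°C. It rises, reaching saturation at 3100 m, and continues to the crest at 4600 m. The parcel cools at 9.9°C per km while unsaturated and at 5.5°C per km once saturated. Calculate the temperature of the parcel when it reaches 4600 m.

-7.44°C

1000 → 3100 m (dry, 9.9°C/km): ΔT = -9.9 × 2.1 = -20.79°C → T = 0.81°C
3100 → 4600 m (saturated, 5.5°C/km): ΔT = -5.5 × 1.5 = -8.25°C → T = -7.44°C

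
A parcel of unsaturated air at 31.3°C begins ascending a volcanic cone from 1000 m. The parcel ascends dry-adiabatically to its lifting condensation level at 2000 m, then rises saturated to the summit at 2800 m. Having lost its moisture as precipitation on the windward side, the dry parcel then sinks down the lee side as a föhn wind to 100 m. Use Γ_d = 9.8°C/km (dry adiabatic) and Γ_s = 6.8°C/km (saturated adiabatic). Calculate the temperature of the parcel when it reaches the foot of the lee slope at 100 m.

Dry to 2000 m: -9.8 × 1 km = -9.8°C, so T = 21.5°C.
Saturated to 2800 m: -6.8 × 0.8 km = -5.44°C, so T = 16.06°C.
Dry descent to 100 m: +9.8 × 2.7 km = +26.46°C, so T = 42.52°C.

42.52°C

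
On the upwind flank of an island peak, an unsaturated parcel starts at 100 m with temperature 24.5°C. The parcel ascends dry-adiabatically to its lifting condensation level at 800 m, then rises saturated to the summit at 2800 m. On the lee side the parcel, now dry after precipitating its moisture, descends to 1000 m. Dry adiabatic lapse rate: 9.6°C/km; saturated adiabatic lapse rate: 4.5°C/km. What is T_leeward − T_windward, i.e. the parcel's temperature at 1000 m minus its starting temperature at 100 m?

+1.56°C

Dry to 800 m: -9.6 × 0.7 km = -6.72°C, so T = 17.78°C.
Saturated to 2800 m: -4.5 × 2 km = -9°C, so T = 8.78°C.
Dry descent to 1000 m: +9.6 × 1.8 km = +17.28°C, so T = 26.06°C.
Net change vs windward start: 26.06 − 24.5 = +1.56°C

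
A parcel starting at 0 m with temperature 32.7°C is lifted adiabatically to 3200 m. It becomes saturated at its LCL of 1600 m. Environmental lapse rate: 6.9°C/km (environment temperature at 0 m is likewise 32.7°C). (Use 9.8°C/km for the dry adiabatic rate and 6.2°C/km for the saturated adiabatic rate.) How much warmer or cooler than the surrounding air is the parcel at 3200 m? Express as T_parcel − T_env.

Parcel:
  Dry to 1600 m: -9.8 × 1.6 km = -15.68°C, so T = 17.02°C.
  Saturated to 3200 m: -6.2 × 1.6 km = -9.92°C, so T = 7.1°C.
Environment:
  Environment to 3200 m: -6.9 × 3.2 km = -22.08°C, so T = 10.62°C.
T_parcel − T_env = 7.1 − 10.62 = -3.52°C

-3.52°C (parcel cooler than environment)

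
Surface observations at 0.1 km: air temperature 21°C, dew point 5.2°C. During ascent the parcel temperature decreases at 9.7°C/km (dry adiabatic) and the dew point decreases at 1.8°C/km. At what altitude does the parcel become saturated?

2.1 km

T and T_d converge at 9.7 − 1.8 = 7.9°C per km
Height above start = (21 − 5.2) / 7.9 = 2 km
LCL altitude = 100 m + 2000 m = 2100 m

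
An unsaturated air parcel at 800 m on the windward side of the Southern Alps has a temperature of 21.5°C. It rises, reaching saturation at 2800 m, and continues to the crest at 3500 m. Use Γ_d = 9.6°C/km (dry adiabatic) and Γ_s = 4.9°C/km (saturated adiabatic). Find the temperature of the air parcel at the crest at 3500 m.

-1.13°C

800–2800 m, dry: Δz = 2 km ⇒ ΔT = -19.2°C; T = 2.3°C
2800–3500 m, saturated: Δz = 0.7 km ⇒ ΔT = -3.43°C; T = -1.13°C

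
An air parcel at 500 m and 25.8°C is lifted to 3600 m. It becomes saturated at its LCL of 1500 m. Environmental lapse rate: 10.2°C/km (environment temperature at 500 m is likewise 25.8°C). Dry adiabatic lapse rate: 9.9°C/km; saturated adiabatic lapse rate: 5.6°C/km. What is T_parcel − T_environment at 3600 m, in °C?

Parcel:
  500 → 1500 m (dry, 9.9°C/km): ΔT = -9.9 × 1 = -9.9°C → T = 15.9°C
  1500 → 3600 m (saturated, 5.6°C/km): ΔT = -5.6 × 2.1 = -11.76°C → T = 4.14°C
Environment:
  500 → 3600 m (environment, 10.2°C/km): ΔT = -10.2 × 3.1 = -31.62°C → T = -5.82°C
T_parcel − T_env = 4.14 − (-5.82) = +9.96°C

+9.96°C (parcel warmer than environment)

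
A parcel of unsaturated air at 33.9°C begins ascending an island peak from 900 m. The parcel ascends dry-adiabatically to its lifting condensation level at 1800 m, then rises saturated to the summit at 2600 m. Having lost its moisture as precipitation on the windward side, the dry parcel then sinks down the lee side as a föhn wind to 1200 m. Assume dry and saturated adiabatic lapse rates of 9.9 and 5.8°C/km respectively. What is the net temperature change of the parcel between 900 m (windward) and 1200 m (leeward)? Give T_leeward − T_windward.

900 → 1800 m (dry, 9.9°C/km): ΔT = -9.9 × 0.9 = -8.91°C → T = 24.99°C
1800 → 2600 m (saturated, 5.8°C/km): ΔT = -5.8 × 0.8 = -4.64°C → T = 20.35°C
2600 → 1200 m (dry descent, 9.9°C/km): ΔT = +9.9 × 1.4 = +13.86°C → T = 34.21°C
Net change vs windward start: 34.21 − 33.9 = +0.31°C

+0.31°C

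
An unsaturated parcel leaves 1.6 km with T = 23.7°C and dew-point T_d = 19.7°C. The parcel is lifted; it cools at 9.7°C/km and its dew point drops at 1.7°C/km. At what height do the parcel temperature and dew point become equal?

T and T_d converge at 9.7 − 1.7 = 8°C per km
Height above start = (23.7 − 19.7) / 8 = 0.5 km
LCL altitude = 1600 m + 500 m = 2100 m

2.1 km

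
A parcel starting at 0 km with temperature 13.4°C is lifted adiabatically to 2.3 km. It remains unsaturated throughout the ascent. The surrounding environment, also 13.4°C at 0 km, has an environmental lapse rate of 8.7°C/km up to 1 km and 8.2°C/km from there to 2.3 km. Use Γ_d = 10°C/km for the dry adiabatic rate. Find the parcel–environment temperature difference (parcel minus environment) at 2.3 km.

-3.64°C (parcel cooler than environment)

Parcel:
  From 0 m to 2300 m (dry): cools by 10 × 2.3 = 23°C, giving -9.6°C.
Environment:
  From 0 m to 1000 m (environment, lower layer): cools by 8.7 × 1 = 8.7°C, giving 4.7°C.
  From 1000 m to 2300 m (environment, upper layer): cools by 8.2 × 1.3 = 10.66°C, giving -5.96°C.
T_parcel − T_env = -9.6 − (-5.96) = -3.64°C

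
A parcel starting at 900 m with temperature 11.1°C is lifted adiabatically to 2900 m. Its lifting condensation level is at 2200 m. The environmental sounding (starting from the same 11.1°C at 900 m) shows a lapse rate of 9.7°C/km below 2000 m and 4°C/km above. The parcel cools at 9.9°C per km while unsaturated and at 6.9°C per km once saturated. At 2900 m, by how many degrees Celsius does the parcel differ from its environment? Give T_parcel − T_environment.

-3.43°C (parcel cooler than environment)

Parcel:
  From 900 m to 2200 m (dry): cools by 9.9 × 1.3 = 12.87°C, giving -1.77°C.
  From 2200 m to 2900 m (saturated): cools by 6.9 × 0.7 = 4.83°C, giving -6.6°C.
Environment:
  From 900 m to 2000 m (environment, lower layer): cools by 9.7 × 1.1 = 10.67°C, giving 0.43°C.
  From 2000 m to 2900 m (environment, upper layer): cools by 4 × 0.9 = 3.6°C, giving -3.17°C.
T_parcel − T_env = -6.6 − (-3.17) = -3.43°C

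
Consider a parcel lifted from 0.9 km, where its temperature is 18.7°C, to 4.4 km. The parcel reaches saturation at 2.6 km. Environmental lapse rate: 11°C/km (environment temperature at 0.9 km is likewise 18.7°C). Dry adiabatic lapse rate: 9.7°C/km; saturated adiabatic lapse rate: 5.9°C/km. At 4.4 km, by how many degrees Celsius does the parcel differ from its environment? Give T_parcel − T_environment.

+11.39°C (parcel warmer than environment)

Parcel:
  Dry to 2600 m: -9.7 × 1.7 km = -16.49°C, so T = 2.21°C.
  Saturated to 4400 m: -5.9 × 1.8 km = -10.62°C, so T = -8.41°C.
Environment:
  Environment to 4400 m: -11 × 3.5 km = -38.5°C, so T = -19.8°C.
T_parcel − T_env = -8.41 − (-19.8) = +11.39°C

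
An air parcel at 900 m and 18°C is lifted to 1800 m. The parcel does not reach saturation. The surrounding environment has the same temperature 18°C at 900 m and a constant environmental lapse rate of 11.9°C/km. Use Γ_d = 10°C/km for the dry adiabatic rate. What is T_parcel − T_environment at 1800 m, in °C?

Parcel:
  900 → 1800 m (dry, 10°C/km): ΔT = -10 × 0.9 = -9°C → T = 9°C
Environment:
  900 → 1800 m (environment, 11.9°C/km): ΔT = -11.9 × 0.9 = -10.71°C → T = 7.29°C
T_parcel − T_env = 9 − 7.29 = +1.71°C

+1.71°C (parcel warmer than environment)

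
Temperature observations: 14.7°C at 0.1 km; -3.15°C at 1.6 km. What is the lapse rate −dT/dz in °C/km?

Γ = −ΔT/Δz = (14.7 − (-3.15)) / (1600 − 100) m
  = 17.85°C / 1.5 km = 11.9°C/km

11.9°C/km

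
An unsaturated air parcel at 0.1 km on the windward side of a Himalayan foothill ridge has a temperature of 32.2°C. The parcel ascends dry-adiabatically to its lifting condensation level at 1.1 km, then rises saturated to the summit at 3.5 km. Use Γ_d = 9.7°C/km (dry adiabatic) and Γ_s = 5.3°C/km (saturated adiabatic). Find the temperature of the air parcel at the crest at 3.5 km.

100 → 1100 m (dry, 9.7°C/km): ΔT = -9.7 × 1 = -9.7°C → T = 22.5°C
1100 → 3500 m (saturated, 5.3°C/km): ΔT = -5.3 × 2.4 = -12.72°C → T = 9.78°C

9.78°C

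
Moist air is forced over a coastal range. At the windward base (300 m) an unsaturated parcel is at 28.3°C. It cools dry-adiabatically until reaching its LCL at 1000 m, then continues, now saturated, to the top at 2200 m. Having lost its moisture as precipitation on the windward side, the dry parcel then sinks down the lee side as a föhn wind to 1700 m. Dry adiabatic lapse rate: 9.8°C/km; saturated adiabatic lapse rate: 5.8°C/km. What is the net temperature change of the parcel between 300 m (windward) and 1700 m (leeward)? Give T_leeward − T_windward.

-8.92°C

Dry to 1000 m: -9.8 × 0.7 km = -6.86°C, so T = 21.44°C.
Saturated to 2200 m: -5.8 × 1.2 km = -6.96°C, so T = 14.48°C.
Dry descent to 1700 m: +9.8 × 0.5 km = +4.9°C, so T = 19.38°C.
Net change vs windward start: 19.38 − 28.3 = -8.92°C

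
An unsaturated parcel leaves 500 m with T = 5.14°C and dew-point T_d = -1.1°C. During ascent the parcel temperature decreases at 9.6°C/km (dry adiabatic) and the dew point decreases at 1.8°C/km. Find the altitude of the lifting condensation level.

1300 m

T and T_d converge at 9.6 − 1.8 = 7.8°C per km
Height above start = (5.14 − (-1.1)) / 7.8 = 0.8 km
LCL altitude = 500 m + 800 m = 1300 m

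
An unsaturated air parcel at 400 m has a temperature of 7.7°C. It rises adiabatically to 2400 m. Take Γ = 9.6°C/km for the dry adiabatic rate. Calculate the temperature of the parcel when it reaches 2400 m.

-11.5°C

From 400 m to 2400 m (dry adiabatic): cools by 9.6 × 2 = 19.2°C, giving -11.5°C.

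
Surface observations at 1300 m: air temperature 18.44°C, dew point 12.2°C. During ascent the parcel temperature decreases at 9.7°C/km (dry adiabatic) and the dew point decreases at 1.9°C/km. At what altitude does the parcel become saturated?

T and T_d converge at 9.7 − 1.9 = 7.8°C per km
Height above start = (18.44 − 12.2) / 7.8 = 0.8 km
LCL altitude = 1300 m + 800 m = 2100 m

2100 m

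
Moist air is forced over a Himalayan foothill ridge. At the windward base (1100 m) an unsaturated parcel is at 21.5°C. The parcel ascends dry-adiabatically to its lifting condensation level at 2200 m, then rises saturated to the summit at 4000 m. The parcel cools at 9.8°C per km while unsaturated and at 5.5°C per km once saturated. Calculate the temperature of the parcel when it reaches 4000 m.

0.82°C

1100–2200 m, dry: Δz = 1.1 km ⇒ ΔT = -10.78°C; T = 10.72°C
2200–4000 m, saturated: Δz = 1.8 km ⇒ ΔT = -9.9°C; T = 0.82°C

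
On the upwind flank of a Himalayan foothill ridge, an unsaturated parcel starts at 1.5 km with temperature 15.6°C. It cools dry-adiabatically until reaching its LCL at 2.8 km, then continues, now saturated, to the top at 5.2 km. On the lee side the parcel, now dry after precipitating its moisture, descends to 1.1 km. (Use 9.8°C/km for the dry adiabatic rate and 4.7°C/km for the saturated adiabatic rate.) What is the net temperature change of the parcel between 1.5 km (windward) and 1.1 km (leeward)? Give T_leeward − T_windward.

+16.16°C

1500 → 2800 m (dry, 9.8°C/km): ΔT = -9.8 × 1.3 = -12.74°C → T = 2.86°C
2800 → 5200 m (saturated, 4.7°C/km): ΔT = -4.7 × 2.4 = -11.28°C → T = -8.42°C
5200 → 1100 m (dry descent, 9.8°C/km): ΔT = +9.8 × 4.1 = +40.18°C → T = 31.76°C
Net change vs windward start: 31.76 − 15.6 = +16.16°C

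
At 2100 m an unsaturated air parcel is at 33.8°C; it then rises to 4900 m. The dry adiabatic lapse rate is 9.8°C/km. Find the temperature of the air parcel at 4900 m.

6.36°C

Dry adiabatic to 4900 m: -9.8 × 2.8 km = -27.44°C, so T = 6.36°C.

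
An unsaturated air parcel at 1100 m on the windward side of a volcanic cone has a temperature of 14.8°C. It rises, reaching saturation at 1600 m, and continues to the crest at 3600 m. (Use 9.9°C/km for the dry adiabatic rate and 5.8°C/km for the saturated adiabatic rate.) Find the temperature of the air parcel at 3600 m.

-1.75°C

1100 → 1600 m (dry, 9.9°C/km): ΔT = -9.9 × 0.5 = -4.95°C → T = 9.85°C
1600 → 3600 m (saturated, 5.8°C/km): ΔT = -5.8 × 2 = -11.6°C → T = -1.75°C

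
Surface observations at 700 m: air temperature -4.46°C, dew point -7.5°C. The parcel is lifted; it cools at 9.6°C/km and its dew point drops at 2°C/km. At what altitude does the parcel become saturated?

1100 m

T and T_d converge at 9.6 − 2 = 7.6°C per km
Height above start = (-4.46 − (-7.5)) / 7.6 = 0.4 km
LCL altitude = 700 m + 400 m = 1100 m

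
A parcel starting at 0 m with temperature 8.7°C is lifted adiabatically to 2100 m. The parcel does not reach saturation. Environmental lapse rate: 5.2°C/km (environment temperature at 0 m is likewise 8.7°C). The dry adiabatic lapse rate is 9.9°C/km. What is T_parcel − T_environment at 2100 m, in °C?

Parcel:
  From 0 m to 2100 m (dry): cools by 9.9 × 2.1 = 20.79°C, giving -12.09°C.
Environment:
  From 0 m to 2100 m (environment): cools by 5.2 × 2.1 = 10.92°C, giving -2.22°C.
T_parcel − T_env = -12.09 − (-2.22) = -9.87°C

-9.87°C (parcel cooler than environment)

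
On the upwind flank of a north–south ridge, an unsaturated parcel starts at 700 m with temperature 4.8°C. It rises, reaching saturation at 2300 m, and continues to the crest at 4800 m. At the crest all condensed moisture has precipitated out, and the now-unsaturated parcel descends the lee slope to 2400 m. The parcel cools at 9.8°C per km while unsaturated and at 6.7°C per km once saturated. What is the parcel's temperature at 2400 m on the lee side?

From 700 m to 2300 m (dry): cools by 9.8 × 1.6 = 15.68°C, giving -10.88°C.
From 2300 m to 4800 m (saturated): cools by 6.7 × 2.5 = 16.75°C, giving -27.63°C.
From 4800 m to 2400 m (dry descent): warms by 9.8 × 2.4 = 23.52°C, giving -4.11°C.

-4.11°C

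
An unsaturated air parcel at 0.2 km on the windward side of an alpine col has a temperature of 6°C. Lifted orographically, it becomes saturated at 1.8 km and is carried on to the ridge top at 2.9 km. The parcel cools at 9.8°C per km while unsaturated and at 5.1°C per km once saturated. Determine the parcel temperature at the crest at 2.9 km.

200 → 1800 m (dry, 9.8°C/km): ΔT = -9.8 × 1.6 = -15.68°C → T = -9.68°C
1800 → 2900 m (saturated, 5.1°C/km): ΔT = -5.1 × 1.1 = -5.61°C → T = -15.29°C

-15.29°C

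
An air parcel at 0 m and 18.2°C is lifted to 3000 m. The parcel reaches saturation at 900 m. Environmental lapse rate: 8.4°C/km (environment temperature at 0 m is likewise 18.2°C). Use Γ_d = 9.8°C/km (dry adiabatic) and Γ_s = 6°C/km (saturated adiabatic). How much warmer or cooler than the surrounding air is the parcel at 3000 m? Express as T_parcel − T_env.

Parcel:
  0–900 m, dry: Δz = 0.9 km ⇒ ΔT = -8.82°C; T = 9.38°C
  900–3000 m, saturated: Δz = 2.1 km ⇒ ΔT = -12.6°C; T = -3.22°C
Environment:
  0–3000 m, environment: Δz = 3 km ⇒ ΔT = -25.2°C; T = -7°C
T_parcel − T_env = -3.22 − (-7) = +3.78°C

+3.78°C (parcel warmer than environment)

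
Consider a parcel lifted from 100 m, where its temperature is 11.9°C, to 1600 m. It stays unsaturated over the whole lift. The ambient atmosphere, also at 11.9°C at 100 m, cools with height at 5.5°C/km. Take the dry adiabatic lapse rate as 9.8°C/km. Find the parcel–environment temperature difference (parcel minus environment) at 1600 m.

-6.45°C (parcel cooler than environment)

Parcel:
  From 100 m to 1600 m (dry): cools by 9.8 × 1.5 = 14.7°C, giving -2.8°C.
Environment:
  From 100 m to 1600 m (environment): cools by 5.5 × 1.5 = 8.25°C, giving 3.65°C.
T_parcel − T_env = -2.8 − 3.65 = -6.45°C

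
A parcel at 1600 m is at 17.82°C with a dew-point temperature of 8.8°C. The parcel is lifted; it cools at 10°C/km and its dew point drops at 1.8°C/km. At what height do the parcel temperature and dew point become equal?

T and T_d converge at 10 − 1.8 = 8.2°C per km
Height above start = (17.82 − 8.8) / 8.2 = 1.1 km
LCL altitude = 1600 m + 1100 m = 2700 m

2700 m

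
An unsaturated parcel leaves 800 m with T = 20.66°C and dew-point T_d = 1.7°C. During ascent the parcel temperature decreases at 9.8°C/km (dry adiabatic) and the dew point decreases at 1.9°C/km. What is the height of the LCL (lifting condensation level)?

T and T_d converge at 9.8 − 1.9 = 7.9°C per km
Height above start = (20.66 − 1.7) / 7.9 = 2.4 km
LCL altitude = 800 m + 2400 m = 3200 m

3200 m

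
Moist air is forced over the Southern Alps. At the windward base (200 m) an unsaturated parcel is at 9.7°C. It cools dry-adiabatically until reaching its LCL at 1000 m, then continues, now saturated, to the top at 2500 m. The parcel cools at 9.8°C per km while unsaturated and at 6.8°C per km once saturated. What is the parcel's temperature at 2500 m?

200–1000 m, dry: Δz = 0.8 km ⇒ ΔT = -7.84°C; T = 1.86°C
1000–2500 m, saturated: Δz = 1.5 km ⇒ ΔT = -10.2°C; T = -8.34°C

-8.34°C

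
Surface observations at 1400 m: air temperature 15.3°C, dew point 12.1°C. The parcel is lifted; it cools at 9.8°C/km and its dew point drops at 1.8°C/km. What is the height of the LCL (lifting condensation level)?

1800 m

T and T_d converge at 9.8 − 1.8 = 8°C per km
Height above start = (15.3 − 12.1) / 8 = 0.4 km
LCL altitude = 1400 m + 400 m = 1800 m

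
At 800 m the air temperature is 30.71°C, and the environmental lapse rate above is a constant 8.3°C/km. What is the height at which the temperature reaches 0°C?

Height above start = (30.71 − 0) / 8.3 = 3.7 km
Altitude = 800 m + 3700 m = 4500 m

4500 m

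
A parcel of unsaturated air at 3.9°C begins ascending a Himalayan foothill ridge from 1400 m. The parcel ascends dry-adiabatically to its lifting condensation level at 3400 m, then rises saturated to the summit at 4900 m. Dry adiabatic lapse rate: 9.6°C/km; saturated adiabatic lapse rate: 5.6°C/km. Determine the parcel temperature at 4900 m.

From 1400 m to 3400 m (dry): cools by 9.6 × 2 = 19.2°C, giving -15.3°C.
From 3400 m to 4900 m (saturated): cools by 5.6 × 1.5 = 8.4°C, giving -23.7°C.

-23.7°C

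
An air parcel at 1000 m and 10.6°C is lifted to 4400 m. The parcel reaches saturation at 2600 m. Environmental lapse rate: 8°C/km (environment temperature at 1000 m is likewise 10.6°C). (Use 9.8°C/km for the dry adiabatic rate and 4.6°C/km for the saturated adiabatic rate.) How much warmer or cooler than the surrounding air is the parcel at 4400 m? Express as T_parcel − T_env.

+3.24°C (parcel warmer than environment)

Parcel:
  From 1000 m to 2600 m (dry): cools by 9.8 × 1.6 = 15.68°C, giving -5.08°C.
  From 2600 m to 4400 m (saturated): cools by 4.6 × 1.8 = 8.28°C, giving -13.36°C.
Environment:
  From 1000 m to 4400 m (environment): cools by 8 × 3.4 = 27.2°C, giving -16.6°C.
T_parcel − T_env = -13.36 − (-16.6) = +3.24°C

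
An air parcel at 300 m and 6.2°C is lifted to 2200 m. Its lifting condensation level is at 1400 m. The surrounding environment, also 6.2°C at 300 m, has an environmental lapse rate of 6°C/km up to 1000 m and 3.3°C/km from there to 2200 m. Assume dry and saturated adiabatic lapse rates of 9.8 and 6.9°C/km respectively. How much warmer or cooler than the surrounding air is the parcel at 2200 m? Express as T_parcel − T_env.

-8.14°C (parcel cooler than environment)

Parcel:
  From 300 m to 1400 m (dry): cools by 9.8 × 1.1 = 10.78°C, giving -4.58°C.
  From 1400 m to 2200 m (saturated): cools by 6.9 × 0.8 = 5.52°C, giving -10.1°C.
Environment:
  From 300 m to 1000 m (environment, lower layer): cools by 6 × 0.7 = 4.2°C, giving 2°C.
  From 1000 m to 2200 m (environment, upper layer): cools by 3.3 × 1.2 = 3.96°C, giving -1.96°C.
T_parcel − T_env = -10.1 − (-1.96) = -8.14°C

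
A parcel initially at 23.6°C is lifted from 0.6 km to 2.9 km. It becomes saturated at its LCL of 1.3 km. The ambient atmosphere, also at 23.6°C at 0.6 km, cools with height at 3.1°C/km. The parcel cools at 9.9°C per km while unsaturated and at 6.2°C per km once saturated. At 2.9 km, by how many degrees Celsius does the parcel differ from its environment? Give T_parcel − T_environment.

-9.72°C (parcel cooler than environment)

Parcel:
  600 → 1300 m (dry, 9.9°C/km): ΔT = -9.9 × 0.7 = -6.93°C → T = 16.67°C
  1300 → 2900 m (saturated, 6.2°C/km): ΔT = -6.2 × 1.6 = -9.92°C → T = 6.75°C
Environment:
  600 → 2900 m (environment, 3.1°C/km): ΔT = -3.1 × 2.3 = -7.13°C → T = 16.47°C
T_parcel − T_env = 6.75 − 16.47 = -9.72°C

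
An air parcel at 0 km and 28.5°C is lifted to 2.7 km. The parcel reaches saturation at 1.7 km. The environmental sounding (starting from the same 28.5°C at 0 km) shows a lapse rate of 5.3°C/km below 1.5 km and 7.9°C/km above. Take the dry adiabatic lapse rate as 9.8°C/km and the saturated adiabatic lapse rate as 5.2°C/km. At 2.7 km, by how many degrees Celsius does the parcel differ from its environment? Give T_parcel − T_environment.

Parcel:
  0 → 1700 m (dry, 9.8°C/km): ΔT = -9.8 × 1.7 = -16.66°C → T = 11.84°C
  1700 → 2700 m (saturated, 5.2°C/km): ΔT = -5.2 × 1 = -5.2°C → T = 6.64°C
Environment:
  0 → 1500 m (environment, lower layer, 5.3°C/km): ΔT = -5.3 × 1.5 = -7.95°C → T = 20.55°C
  1500 → 2700 m (environment, upper layer, 7.9°C/km): ΔT = -7.9 × 1.2 = -9.48°C → T = 11.07°C
T_parcel − T_env = 6.64 − 11.07 = -4.43°C

-4.43°C (parcel cooler than environment)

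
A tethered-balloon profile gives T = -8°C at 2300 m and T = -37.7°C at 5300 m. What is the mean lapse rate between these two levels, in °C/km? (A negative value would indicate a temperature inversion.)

9.9°C/km

Γ = −ΔT/Δz = (-8 − (-37.7)) / (5300 − 2300) m
  = 29.7°C / 3 km = 9.9°C/km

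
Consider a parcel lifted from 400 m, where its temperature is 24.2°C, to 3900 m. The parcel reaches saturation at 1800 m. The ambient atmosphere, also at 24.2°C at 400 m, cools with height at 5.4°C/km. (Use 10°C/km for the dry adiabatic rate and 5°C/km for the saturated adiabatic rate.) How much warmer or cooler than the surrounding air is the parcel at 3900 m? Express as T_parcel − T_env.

Parcel:
  400 → 1800 m (dry, 10°C/km): ΔT = -10 × 1.4 = -14°C → T = 10.2°C
  1800 → 3900 m (saturated, 5°C/km): ΔT = -5 × 2.1 = -10.5°C → T = -0.3°C
Environment:
  400 → 3900 m (environment, 5.4°C/km): ΔT = -5.4 × 3.5 = -18.9°C → T = 5.3°C
T_parcel − T_env = -0.3 − 5.3 = -5.6°C

-5.6°C (parcel cooler than environment)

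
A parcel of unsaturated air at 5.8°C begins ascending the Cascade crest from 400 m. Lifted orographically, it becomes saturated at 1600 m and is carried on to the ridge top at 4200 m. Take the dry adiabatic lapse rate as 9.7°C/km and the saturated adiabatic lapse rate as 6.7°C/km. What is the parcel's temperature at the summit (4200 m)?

-23.26°C

400–1600 m, dry: Δz = 1.2 km ⇒ ΔT = -11.64°C; T = -5.84°C
1600–4200 m, saturated: Δz = 2.6 km ⇒ ΔT = -17.42°C; T = -23.26°C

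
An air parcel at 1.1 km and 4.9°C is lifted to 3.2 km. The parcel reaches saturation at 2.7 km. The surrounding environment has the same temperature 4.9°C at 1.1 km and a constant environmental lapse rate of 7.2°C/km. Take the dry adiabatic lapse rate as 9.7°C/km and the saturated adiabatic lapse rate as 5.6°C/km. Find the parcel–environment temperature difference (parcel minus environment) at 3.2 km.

-3.2°C (parcel cooler than environment)

Parcel:
  1100 → 2700 m (dry, 9.7°C/km): ΔT = -9.7 × 1.6 = -15.52°C → T = -10.62°C
  2700 → 3200 m (saturated, 5.6°C/km): ΔT = -5.6 × 0.5 = -2.8°C → T = -13.42°C
Environment:
  1100 → 3200 m (environment, 7.2°C/km): ΔT = -7.2 × 2.1 = -15.12°C → T = -10.22°C
T_parcel − T_env = -13.42 − (-10.22) = -3.2°C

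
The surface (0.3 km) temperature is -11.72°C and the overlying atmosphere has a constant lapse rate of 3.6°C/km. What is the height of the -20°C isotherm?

2.6 km

Height above start = (-11.72 − (-20)) / 3.6 = 2.3 km
Altitude = 300 m + 2300 m = 2600 m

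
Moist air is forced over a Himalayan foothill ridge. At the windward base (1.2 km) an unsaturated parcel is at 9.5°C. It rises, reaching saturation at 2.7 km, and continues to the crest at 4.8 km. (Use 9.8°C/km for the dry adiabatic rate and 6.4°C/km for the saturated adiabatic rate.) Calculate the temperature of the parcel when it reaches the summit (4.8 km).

-18.64°C

1200–2700 m, dry: Δz = 1.5 km ⇒ ΔT = -14.7°C; T = -5.2°C
2700–4800 m, saturated: Δz = 2.1 km ⇒ ΔT = -13.44°C; T = -18.64°C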